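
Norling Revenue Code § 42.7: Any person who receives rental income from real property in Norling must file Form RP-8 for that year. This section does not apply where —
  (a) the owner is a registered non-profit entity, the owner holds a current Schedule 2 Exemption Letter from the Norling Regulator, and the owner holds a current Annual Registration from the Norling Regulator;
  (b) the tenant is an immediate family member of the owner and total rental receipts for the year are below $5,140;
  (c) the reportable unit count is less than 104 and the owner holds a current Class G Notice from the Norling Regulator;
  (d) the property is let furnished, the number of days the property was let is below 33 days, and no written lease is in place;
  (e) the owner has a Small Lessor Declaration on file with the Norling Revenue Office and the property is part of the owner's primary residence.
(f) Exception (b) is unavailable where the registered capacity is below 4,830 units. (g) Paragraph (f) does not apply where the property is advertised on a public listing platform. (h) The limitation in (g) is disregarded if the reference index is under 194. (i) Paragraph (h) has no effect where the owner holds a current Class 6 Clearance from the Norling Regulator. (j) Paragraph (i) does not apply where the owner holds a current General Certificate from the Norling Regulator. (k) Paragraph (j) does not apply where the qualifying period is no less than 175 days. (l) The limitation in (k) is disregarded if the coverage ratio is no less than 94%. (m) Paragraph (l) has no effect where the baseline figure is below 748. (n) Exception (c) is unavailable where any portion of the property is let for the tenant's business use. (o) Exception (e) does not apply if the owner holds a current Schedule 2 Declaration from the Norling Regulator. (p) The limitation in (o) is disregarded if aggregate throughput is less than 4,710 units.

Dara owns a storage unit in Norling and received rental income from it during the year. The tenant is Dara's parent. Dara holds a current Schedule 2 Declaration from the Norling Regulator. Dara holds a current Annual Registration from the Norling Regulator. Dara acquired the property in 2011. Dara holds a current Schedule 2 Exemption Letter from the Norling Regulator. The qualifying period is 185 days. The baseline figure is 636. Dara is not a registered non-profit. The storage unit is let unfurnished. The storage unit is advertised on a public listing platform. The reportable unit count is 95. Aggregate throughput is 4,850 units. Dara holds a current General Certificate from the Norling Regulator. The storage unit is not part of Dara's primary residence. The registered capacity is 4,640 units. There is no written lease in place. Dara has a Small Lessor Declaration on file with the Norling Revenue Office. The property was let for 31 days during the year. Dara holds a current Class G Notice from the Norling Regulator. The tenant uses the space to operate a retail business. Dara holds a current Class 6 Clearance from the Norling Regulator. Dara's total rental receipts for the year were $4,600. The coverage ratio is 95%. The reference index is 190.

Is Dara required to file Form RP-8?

Exception (a) does not apply: Dara is not a registered non-profit.
All of (b)'s requirements are met (the tenant is an immediate family member; total rental receipts for the year are $4,600, below the $5,140 limit). Applying paragraphs (f)–(m): (f) would limit (b) — the registered capacity is 4,640 units, below the 4,830 units limit — but (g) sets (f) aside: (g) is engaged — the property is publicly advertised. (h) would limit (g) — the reference index is 190, under the 194 limit — but (i) sets (h) aside: (i) operates against (h): a current Class 6 Clearance is held. (j) is engaged (a current General Certificate is held), but is set aside by (k): (k) operates against (j): the qualifying period is 185 days, meeting the 175 days threshold. (l) is triggered (the coverage ratio is 95%, meeting the 94% threshold), but is displaced by (m): (m) operates — the baseline figure is 636, below the 748 limit. Exception (b) stands.
Exception (c)'s conditions are all satisfied: the reportable unit count is 95, less than the 104 limit; a current Class G Notice is held. Turning to paragraph (n): (n) is engaged — the space is let for business use. Exception (c) does not apply.
Exception (d) requires that the property is let furnished; but the property is let unfurnished, so (d) is unavailable.
Exception (e) requires that the property is part of the owner's primary residence; but the storage unit is not part of the primary residence, so (e) is unavailable.

No — exception (b) applies; Dara is not required to file Form RP-8.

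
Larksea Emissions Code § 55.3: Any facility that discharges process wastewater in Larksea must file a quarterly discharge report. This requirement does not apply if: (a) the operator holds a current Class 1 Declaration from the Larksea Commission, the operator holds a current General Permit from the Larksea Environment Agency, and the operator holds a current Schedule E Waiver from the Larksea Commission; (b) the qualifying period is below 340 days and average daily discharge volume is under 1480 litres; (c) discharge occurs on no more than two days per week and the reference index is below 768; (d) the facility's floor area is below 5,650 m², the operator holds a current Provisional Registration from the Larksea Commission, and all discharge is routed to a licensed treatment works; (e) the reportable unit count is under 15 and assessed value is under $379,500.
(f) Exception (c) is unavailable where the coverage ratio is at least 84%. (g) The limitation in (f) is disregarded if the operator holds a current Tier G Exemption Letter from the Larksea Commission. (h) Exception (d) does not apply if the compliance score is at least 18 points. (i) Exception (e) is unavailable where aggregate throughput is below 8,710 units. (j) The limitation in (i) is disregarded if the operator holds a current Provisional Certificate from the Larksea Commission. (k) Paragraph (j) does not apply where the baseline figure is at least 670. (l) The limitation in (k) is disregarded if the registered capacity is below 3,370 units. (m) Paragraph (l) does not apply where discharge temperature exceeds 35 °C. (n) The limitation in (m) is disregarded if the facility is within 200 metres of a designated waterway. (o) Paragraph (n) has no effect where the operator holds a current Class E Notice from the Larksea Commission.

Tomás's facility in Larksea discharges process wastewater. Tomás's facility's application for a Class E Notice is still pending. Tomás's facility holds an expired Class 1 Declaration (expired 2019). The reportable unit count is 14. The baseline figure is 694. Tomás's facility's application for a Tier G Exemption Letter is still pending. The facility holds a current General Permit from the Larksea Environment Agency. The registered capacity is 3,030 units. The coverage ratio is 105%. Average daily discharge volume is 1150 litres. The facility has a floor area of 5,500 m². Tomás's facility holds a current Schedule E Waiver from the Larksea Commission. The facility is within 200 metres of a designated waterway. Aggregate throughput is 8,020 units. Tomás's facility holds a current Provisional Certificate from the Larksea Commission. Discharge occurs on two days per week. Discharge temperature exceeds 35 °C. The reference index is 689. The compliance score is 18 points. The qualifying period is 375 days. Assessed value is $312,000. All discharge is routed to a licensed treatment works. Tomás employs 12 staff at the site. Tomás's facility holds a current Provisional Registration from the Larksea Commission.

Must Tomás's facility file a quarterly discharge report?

Exception (a) fails — the Class 1 Declaration is not current.
Exception (b) fails — the qualifying period is 375 days, not below 340 days.
All of (c)'s requirements are met (discharge occurs on no more than two days per week; the reference index is 689, below the 768 limit). But applying paragraphs (f)–(g): (f) is triggered — the coverage ratio is 105%, meeting the 84% threshold. (g) is not triggered (the Tier G Exemption Letter is not current), so (f) stands. Exception (c) does not apply.
Exception (d): the facility's floor area is 5,500 m², below the 5,650 m² limit; a current Provisional Registration is held; discharge is routed to a licensed treatment works — every condition holds. But: (h) operates against (d): the compliance score is 18 points, meeting the 18 points threshold. (d) is therefore removed.
Exception (e): the reportable unit count is 14, under the 15 limit; assessed value is $312,000, under the $379,500 limit — every condition holds. As to paragraphs (i)–(o): (i) would limit (e) — aggregate throughput is 8,020 units, below the 8,710 units limit — but (j) sets (i) aside: (j) operates against (i): a current Provisional Certificate is held. (k) is triggered (the baseline figure is 694, meeting the 670 threshold), but is overridden by (l): (l) operates against (k): the registered capacity is 3,030 units, below the 3,370 units limit. (m) would limit (l) — discharge temperature exceeds 35 °C — but (n) sets (m) aside: (n) applies — the facility is within 200 m of a designated waterway. (o), which would lift (n), is inapplicable — the Class E Notice is not current. So (e) applies.

No — exception (e) applies; Tomás's facility is not required to file a quarterly discharge report.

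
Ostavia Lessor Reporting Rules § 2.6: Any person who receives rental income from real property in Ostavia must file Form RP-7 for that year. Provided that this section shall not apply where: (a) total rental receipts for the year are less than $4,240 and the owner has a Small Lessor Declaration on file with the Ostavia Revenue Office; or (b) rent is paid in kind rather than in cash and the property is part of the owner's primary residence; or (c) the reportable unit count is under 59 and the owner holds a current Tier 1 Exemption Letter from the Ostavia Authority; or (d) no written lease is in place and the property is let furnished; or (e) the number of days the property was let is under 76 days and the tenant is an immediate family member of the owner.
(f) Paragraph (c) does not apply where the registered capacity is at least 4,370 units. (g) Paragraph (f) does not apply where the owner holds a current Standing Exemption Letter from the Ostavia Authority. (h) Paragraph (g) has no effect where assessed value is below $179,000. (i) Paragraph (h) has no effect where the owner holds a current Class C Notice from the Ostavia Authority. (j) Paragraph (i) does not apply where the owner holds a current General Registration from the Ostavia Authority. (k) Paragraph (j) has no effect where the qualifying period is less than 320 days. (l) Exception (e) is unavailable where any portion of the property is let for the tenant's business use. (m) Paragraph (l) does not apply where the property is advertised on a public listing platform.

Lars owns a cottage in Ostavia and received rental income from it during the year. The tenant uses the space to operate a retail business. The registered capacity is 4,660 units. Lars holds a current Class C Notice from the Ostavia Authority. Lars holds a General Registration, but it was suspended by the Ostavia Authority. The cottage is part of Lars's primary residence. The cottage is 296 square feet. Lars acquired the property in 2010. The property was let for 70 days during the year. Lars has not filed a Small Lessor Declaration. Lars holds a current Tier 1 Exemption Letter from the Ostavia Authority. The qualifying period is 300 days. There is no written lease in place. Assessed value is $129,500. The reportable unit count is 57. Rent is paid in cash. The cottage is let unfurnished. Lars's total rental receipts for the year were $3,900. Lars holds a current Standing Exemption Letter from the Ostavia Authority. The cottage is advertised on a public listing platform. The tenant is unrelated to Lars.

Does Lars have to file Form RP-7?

No — exception (c) applies; Lars is not required to file Form RP-7.

Exception (a) requires that the owner has a Small Lessor Declaration on file with the Ostavia Revenue Office; but no Small Lessor Declaration is on file, so (a) is unavailable.
Exception (b) requires that rent is paid in kind rather than in cash; but rent is paid in cash, so (b) is unavailable.
Exception (c)'s conditions are all satisfied: the reportable unit count is 57, under the 59 limit; a current Tier 1 Exemption Letter is held. Under paragraphs (f)–(k): (f) is engaged (the registered capacity is 4,660 units, meeting the 4,370 units threshold), but yields to (g): (g) operates against (f): a current Standing Exemption Letter is held. (h) would limit (g) — assessed value is $129,500, below the $179,000 limit — but (i) sets (h) aside: (i) operates against (h): a current Class C Notice is held. (j), which would lift (i), does not operate here — the General Registration is not current. So (c) applies.
Exception (d) fails — the property is let unfurnished.
Exception (e) fails — the tenant is unrelated to the owner.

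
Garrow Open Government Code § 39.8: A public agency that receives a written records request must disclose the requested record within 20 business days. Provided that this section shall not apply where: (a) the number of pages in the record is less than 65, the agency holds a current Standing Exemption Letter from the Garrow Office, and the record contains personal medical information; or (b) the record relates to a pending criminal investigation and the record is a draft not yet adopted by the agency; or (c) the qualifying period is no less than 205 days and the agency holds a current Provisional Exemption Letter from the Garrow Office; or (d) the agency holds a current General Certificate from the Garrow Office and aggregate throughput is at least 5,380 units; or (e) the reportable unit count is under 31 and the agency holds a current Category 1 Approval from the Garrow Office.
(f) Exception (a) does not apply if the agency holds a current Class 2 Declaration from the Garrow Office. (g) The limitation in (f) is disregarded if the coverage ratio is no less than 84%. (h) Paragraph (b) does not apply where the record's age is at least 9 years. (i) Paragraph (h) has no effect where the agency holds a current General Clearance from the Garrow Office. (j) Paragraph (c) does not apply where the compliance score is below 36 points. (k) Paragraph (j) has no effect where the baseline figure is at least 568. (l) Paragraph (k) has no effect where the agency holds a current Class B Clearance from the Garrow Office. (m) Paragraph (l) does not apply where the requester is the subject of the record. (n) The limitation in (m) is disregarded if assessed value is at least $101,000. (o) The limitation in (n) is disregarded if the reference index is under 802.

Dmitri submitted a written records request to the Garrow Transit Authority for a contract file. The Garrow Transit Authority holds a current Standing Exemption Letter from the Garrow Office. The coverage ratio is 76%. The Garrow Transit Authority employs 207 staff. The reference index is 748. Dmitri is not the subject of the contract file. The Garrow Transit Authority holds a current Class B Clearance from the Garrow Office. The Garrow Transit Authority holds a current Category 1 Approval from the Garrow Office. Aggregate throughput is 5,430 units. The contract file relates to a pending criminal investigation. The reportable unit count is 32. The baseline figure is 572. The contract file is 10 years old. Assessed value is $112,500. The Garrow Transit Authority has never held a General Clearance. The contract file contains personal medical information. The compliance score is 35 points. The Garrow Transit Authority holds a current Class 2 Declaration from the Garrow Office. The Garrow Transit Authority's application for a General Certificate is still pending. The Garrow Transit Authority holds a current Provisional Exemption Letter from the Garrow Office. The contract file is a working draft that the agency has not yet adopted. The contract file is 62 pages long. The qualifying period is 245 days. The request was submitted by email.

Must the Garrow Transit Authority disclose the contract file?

Yes — the Garrow Transit Authority must disclose the contract file.

All of (a)'s requirements are met (the number of pages in the record is 62, less than the 65 limit; a current Standing Exemption Letter is held; the contract file contains personal medical information). However, paragraphs (f)–(g) must be considered: (f) operates against (a): a current Class 2 Declaration is held. (g) is not engaged (the coverage ratio is 76%, short of 84%), so (f) stands. Exception (a) does not apply.
Exception (b)'s conditions are all satisfied: the contract file relates to a pending investigation; the contract file is an unadopted draft. Turning to paragraphs (h)–(i): (h) operates against (b): the record's age is 10 years, meeting the 9 years threshold. (i), which would lift (h), does not operate here — there is no General Clearance in force. Exception (b) does not apply.
Exception (c)'s conditions are all satisfied: the qualifying period is 245 days, meeting the 205 days threshold; a current Provisional Exemption Letter is held. But: (j) operates — the compliance score is 35 points, below the 36 points limit. (k) applies (the baseline figure is 572, meeting the 568 threshold), but is displaced by (l): (l) operates against (k): a current Class B Clearance is held. (m) is inapplicable (Dmitri is not the subject of the contract file), so (l) stands. So (c) is unavailable.
Exception (d) fails — the General Certificate is not current.
Exception (e) does not apply: the reportable unit count is 32, not under 31.
Every exception is unavailable, so the rule governs.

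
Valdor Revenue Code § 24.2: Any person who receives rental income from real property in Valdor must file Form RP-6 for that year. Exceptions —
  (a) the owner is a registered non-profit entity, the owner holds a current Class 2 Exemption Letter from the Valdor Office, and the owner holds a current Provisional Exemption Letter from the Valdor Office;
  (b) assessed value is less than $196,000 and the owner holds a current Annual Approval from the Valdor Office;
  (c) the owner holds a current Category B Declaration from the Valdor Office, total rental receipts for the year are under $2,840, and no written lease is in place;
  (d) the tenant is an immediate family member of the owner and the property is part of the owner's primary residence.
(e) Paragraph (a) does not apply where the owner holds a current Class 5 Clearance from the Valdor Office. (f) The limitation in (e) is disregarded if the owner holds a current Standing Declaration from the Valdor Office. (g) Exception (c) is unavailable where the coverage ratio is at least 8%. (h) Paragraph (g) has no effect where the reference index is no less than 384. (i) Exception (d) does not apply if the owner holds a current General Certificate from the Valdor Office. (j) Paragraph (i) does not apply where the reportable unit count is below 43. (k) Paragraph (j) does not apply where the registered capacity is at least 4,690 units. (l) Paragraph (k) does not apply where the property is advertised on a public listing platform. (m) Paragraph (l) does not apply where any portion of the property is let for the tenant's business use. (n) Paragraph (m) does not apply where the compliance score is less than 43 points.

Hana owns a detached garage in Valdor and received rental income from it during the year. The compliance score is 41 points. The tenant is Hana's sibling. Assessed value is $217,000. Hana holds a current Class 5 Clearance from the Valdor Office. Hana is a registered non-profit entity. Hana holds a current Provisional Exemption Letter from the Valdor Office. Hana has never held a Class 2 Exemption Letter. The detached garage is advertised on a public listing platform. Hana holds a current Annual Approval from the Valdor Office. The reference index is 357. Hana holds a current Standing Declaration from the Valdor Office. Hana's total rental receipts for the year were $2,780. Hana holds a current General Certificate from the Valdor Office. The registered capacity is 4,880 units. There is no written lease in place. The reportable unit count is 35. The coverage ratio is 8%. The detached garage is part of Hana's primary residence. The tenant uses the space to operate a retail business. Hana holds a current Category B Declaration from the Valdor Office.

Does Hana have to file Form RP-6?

Exception (a) does not apply: there is no Class 2 Exemption Letter in force.
Exception (b) does not apply: assessed value is $217,000, not less than $196,000.
Exception (c): a current Category B Declaration is held; total rental receipts for the year are $2,780, under the $2,840 limit; there is no written lease — every condition holds. But applying paragraphs (g)–(h): (g) operates against (c): the coverage ratio is 8%, meeting the 8% threshold. (h), which would lift (g), does not operate here — the reference index is 357, short of 384. Exception (c) does not apply.
Exception (d)'s conditions are all satisfied: the tenant is an immediate family member; the detached garage is part of the primary residence. Applying paragraphs (i)–(n): (i) applies (a current General Certificate is held), but yields to (j): (j) applies — the reportable unit count is 35, below the 43 limit. (k) is triggered (the registered capacity is 4,880 units, meeting the 4,690 units threshold), but is overridden by (l): (l) is triggered — the property is publicly advertised. (m) applies (the space is let for business use), but is displaced by (n): (n) operates against (m): the compliance score is 41 points, less than the 43 points limit. (d) remains available.

No — exception (d) applies; Hana is not required to file Form RP-6.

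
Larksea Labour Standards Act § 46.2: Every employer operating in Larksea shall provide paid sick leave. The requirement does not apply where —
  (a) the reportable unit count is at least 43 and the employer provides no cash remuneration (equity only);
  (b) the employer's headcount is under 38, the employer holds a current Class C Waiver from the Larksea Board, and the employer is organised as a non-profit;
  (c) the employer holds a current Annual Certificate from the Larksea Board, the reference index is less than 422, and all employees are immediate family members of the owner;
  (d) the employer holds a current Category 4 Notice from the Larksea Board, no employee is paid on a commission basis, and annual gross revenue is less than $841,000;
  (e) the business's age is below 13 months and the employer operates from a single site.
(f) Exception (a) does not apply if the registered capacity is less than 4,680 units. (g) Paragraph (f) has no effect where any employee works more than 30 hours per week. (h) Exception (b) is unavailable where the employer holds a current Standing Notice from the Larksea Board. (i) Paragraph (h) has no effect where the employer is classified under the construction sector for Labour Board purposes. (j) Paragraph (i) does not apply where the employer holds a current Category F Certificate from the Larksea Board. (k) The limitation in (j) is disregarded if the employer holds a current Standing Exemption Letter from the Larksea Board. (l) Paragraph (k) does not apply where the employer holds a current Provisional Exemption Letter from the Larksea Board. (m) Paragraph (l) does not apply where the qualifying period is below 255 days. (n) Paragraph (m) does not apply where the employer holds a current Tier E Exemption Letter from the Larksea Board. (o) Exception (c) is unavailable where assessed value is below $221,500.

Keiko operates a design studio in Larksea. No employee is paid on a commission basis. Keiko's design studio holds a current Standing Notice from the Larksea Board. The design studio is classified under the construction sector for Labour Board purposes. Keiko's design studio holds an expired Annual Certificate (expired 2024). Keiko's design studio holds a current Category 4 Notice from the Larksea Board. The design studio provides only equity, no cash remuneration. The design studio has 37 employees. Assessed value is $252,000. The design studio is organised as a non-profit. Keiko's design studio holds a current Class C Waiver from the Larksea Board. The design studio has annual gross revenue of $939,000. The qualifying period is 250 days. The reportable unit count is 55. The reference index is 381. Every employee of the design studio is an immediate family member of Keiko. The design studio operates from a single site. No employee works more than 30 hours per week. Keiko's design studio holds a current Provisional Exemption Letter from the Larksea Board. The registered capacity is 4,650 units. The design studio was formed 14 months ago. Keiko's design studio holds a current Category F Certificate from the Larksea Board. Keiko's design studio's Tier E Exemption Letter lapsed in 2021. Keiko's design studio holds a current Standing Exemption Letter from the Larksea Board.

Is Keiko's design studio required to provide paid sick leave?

No — exception (b) applies; Keiko's design studio is not required to provide paid sick leave.

Exception (a)'s conditions are all satisfied: the reportable unit count is 55, meeting the 43 threshold; remuneration is equity-only. Turning to paragraphs (f)–(g): (f) operates against (a): the registered capacity is 4,650 units, less than the 4,680 units limit. (g), which would lift (f), is not engaged — no employee exceeds 30 hours/week. (a) is therefore removed.
Exception (b): the employer's headcount is 37, under the 38 limit; a current Class C Waiver is held; the employer is a non-profit — every condition holds. Applying paragraphs (h)–(n): (h) operates (a current Standing Notice is held), but is overridden by (i): (i) operates against (h): the design studio is classified under the construction sector. (j) would limit (i) — a current Category F Certificate is held — but (k) sets (j) aside: (k) is triggered — a current Standing Exemption Letter is held. (l) would limit (k) — a current Provisional Exemption Letter is held — but (m) sets (l) aside: (m) operates against (l): the qualifying period is 250 days, below the 255 days limit. (n), which would lift (m), is not engaged — there is no Tier E Exemption Letter in force. Exception (b) stands.
Exception (c) does not apply: the Annual Certificate is not current.
Exception (d) does not apply: annual gross revenue is $939,000, not less than $841,000.
Exception (e) requires that the business's age is below 13 months; but the business's age is 14 months, not below 13 months, so (e) is unavailable.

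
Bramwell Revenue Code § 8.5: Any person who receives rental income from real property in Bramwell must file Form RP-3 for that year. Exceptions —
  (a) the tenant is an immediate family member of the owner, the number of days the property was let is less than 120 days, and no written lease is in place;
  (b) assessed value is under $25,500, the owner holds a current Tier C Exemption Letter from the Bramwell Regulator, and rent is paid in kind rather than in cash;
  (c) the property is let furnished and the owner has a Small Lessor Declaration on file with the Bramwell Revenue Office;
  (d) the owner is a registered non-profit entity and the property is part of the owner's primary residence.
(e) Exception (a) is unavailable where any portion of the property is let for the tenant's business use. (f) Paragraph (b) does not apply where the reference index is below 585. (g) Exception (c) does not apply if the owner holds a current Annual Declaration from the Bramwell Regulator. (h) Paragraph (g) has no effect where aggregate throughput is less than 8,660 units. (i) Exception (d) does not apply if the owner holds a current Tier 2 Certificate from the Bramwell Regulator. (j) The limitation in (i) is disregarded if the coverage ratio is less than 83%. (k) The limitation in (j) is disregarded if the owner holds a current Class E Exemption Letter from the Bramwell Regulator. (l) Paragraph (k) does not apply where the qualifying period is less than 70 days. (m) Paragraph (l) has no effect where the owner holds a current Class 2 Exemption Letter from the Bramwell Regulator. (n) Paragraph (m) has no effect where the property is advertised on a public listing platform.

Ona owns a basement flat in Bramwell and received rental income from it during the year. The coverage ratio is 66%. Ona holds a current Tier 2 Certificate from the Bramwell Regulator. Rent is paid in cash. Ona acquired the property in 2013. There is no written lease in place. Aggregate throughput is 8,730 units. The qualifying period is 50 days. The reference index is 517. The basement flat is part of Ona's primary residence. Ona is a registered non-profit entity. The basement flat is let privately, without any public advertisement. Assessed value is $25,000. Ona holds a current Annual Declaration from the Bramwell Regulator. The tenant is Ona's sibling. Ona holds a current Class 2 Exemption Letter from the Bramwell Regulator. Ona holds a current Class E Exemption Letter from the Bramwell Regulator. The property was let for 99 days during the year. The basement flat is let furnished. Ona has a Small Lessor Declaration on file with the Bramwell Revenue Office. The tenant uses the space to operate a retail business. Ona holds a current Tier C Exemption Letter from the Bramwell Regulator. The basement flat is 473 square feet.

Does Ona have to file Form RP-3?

Exception (a) is satisfied on its face — the tenant is an immediate family member; the number of days the property was let is 99 days, less than the 120 days limit; there is no written lease. But applying paragraph (e): (e) operates against (a): the space is let for business use. (a) is therefore removed.
Exception (b) requires that rent is paid in kind rather than in cash; but rent is paid in cash, so (b) is unavailable.
Exception (c) is satisfied on its face — the property is let furnished; a Small Lessor Declaration is on file. Turning to paragraphs (g)–(h): (g) operates against (c): a current Annual Declaration is held. (h) does not operate here (aggregate throughput is 8,730 units, not less than 8,660 units), so (g) stands. Exception (c) does not apply.
Exception (d)'s conditions are all satisfied: Ona is a registered non-profit; the basement flat is part of the primary residence. But applying paragraphs (i)–(n): (i) operates against (d): a current Tier 2 Certificate is held. (j) operates (the coverage ratio is 66%, less than the 83% limit), but is set aside by (k): (k) is triggered — a current Class E Exemption Letter is held. (l) operates (the qualifying period is 50 days, less than the 70 days limit), but is displaced by (m): (m) applies — a current Class 2 Exemption Letter is held. (n) is not triggered (the property is let privately without advertisement), so (m) stands. (d) is therefore removed.
No exception displaces § 8.5.

Yes — Ona must file Form RP-3.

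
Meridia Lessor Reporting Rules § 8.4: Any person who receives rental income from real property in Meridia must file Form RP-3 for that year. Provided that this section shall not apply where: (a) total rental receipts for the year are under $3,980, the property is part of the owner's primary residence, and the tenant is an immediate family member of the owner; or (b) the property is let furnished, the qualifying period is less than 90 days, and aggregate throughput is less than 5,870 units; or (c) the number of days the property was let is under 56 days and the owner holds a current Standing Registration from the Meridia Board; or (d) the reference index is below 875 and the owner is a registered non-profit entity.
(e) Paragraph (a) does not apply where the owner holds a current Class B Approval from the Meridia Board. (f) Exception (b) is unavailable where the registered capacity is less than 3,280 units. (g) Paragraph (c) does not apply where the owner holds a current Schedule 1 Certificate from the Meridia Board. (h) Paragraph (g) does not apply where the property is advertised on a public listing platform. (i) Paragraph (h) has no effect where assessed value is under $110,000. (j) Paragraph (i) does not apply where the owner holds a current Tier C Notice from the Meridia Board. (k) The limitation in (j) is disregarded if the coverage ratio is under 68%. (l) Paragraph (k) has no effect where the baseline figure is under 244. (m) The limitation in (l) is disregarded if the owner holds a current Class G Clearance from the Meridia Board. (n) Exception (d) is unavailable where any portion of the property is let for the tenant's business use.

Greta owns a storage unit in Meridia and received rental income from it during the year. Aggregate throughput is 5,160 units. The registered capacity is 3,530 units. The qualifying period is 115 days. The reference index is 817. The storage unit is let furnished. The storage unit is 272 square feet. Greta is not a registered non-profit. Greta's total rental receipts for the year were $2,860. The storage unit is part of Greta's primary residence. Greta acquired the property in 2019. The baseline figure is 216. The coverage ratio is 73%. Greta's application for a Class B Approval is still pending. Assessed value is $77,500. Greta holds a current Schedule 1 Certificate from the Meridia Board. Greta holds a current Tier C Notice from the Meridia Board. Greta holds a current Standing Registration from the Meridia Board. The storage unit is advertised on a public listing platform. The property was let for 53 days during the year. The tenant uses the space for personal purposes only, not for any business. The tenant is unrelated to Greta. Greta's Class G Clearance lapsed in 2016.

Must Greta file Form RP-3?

Exception (a) requires that the tenant is an immediate family member of the owner; but the tenant is unrelated to the owner, so (a) is unavailable.
Exception (b) fails — the qualifying period is 115 days, not less than 90 days.
Exception (c) is satisfied on its face — the number of days the property was let is 53 days, under the 56 days limit; a current Standing Registration is held. Under paragraphs (g)–(m): (g) would limit (c) — a current Schedule 1 Certificate is held — but (h) sets (g) aside: (h) operates against (g): the property is publicly advertised. (i) is engaged (assessed value is $77,500, under the $110,000 limit), but is set aside by (j): (j) is engaged — a current Tier C Notice is held. (k), which would lift (j), is not engaged — the coverage ratio is 73%, not under 68%. Exception (c) stands.
Exception (d) fails — Greta is not a registered non-profit.

No — exception (c) applies; Greta is not required to file Form RP-3.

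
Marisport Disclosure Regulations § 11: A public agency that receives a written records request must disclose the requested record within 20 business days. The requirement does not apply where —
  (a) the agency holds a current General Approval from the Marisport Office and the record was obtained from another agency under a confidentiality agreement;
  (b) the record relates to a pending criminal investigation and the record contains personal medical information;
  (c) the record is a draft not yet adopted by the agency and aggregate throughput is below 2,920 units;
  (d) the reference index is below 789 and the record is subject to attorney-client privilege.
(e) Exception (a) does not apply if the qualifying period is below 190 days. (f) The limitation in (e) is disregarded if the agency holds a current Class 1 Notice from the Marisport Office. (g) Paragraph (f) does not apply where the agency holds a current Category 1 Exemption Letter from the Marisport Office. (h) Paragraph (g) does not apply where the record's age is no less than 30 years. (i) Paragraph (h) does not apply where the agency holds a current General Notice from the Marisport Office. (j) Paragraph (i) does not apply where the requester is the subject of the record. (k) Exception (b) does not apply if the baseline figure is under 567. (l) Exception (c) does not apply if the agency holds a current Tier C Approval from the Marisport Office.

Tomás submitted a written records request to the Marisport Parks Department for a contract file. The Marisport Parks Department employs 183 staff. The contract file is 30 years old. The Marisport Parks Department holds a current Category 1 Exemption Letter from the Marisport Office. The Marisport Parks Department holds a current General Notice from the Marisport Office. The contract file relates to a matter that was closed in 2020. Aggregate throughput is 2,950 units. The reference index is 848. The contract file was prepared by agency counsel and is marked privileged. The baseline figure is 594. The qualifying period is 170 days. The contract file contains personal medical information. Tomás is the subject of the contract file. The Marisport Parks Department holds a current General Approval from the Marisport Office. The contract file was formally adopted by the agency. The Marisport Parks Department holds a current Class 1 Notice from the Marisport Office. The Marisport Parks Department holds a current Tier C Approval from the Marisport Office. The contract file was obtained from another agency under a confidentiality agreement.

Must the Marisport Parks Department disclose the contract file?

No — exception (a) applies; the Marisport Parks Department is not required to disclose the contract file.

Exception (a)'s conditions are all satisfied: a current General Approval is held; the contract file was obtained under a confidentiality agreement. Applying paragraphs (e)–(j): (e) is engaged (the qualifying period is 170 days, below the 190 days limit), but is overridden by (f): (f) operates against (e): a current Class 1 Notice is held. (g) applies (a current Category 1 Exemption Letter is held), but is overridden by (h): (h) operates — the record's age is 30 years, meeting the 30 years threshold. (i) operates (a current General Notice is held), but is overridden by (j): (j) is triggered — Tomás is the subject of the contract file. So (a) applies.
Exception (b) fails — the contract file relates to a closed matter.
Exception (c) does not apply: the contract file has been formally adopted.
Exception (d) fails — the reference index is 848, not below 789.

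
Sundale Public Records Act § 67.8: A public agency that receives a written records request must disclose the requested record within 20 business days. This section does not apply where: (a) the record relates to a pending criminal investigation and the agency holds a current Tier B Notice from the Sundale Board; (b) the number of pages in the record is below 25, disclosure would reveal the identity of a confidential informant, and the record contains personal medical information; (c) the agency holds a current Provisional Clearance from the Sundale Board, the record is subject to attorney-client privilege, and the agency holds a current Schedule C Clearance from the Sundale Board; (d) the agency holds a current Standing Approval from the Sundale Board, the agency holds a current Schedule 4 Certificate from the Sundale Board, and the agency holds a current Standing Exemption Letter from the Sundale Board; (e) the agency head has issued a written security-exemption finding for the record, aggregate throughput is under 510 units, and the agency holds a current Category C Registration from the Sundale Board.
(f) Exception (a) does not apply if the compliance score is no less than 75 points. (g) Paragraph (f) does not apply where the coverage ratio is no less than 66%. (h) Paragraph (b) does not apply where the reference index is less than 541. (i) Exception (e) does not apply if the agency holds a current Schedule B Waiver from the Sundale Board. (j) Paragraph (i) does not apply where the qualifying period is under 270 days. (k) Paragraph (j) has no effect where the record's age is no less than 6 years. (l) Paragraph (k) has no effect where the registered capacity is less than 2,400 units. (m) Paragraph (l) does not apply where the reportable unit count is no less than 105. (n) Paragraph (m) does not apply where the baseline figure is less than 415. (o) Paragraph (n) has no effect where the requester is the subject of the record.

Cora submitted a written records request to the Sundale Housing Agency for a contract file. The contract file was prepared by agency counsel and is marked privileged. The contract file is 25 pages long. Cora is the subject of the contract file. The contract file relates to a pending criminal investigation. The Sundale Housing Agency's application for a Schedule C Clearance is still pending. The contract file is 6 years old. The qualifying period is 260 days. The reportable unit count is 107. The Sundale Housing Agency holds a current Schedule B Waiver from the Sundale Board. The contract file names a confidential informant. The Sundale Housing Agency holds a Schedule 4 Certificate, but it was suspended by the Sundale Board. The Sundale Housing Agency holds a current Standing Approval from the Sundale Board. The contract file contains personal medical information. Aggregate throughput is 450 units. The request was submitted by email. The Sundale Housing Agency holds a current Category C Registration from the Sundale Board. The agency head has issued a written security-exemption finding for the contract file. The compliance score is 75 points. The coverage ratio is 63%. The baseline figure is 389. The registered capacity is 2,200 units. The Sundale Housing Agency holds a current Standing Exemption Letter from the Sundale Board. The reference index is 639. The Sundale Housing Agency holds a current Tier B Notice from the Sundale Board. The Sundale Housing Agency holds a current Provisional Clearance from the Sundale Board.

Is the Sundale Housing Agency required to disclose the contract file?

Exception (a)'s conditions are all satisfied: the contract file relates to a pending investigation; a current Tier B Notice is held. But applying paragraphs (f)–(g): (f) is engaged — the compliance score is 75 points, meeting the 75 points threshold. (g), which would lift (f), is inapplicable — the coverage ratio is 63%, short of 66%. (a) is therefore removed.
Exception (b) requires that the number of pages in the record is below 25; but the number of pages in the record is 25, not below 25, so (b) is unavailable.
Exception (c) does not apply: no current Schedule C Clearance is held.
Exception (d) fails — no current Schedule 4 Certificate is held.
All of (e)'s requirements are met (a written security-exemption finding has been issued; aggregate throughput is 450 units, under the 510 units limit; a current Category C Registration is held). But applying paragraphs (i)–(o): (i) is triggered — a current Schedule B Waiver is held. (j) applies (the qualifying period is 260 days, under the 270 days limit), but is set aside by (k): (k) operates against (j): the record's age is 6 years, meeting the 6 years threshold. (l) would limit (k) — the registered capacity is 2,200 units, less than the 2,400 units limit — but (m) sets (l) aside: (m) applies — the reportable unit count is 107, meeting the 105 threshold. (n) would limit (m) — the baseline figure is 389, less than the 415 limit — but (o) sets (n) aside: (o) operates — Cora is the subject of the contract file. Exception (e) does not apply.
No exception displaces § 67.8.

Yes — the Sundale Housing Agency must disclose the contract file.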